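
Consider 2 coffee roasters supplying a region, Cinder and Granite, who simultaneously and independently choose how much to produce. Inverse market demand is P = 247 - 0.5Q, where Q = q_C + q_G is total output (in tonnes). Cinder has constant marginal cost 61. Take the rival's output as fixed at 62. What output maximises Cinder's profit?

With the rival's output fixed at 62, Cinder's profit is π_C = (247 - (1/2)·62 - (1/2)q_C)q_C - (61q_C) = (216 - (1/2)q_C)q_C - (61q_C).
∂π_C/∂q_C = 155 - q_C = 0, so q_C = 155.

155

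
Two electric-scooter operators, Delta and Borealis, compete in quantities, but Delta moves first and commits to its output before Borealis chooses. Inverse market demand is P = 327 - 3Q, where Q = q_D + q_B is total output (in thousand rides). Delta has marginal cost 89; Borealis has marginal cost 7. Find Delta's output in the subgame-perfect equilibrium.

26

The follower Borealis best-responds to any q_D: π_B = (327 - 3Q)q_B - 7q_B.
Follower FOC: 320 - 3q_D - 6q_B = 0, so q_B(q_D) = (320 - 3q_D)/6.
Delta substitutes q_B(q_D) into its own profit: π_D = q_D(327 - 3q_D - (320 - 3q_D)/2) - 89q_D = (167 - (3/2)q_D)q_D - 89q_D.
The leader's first-order condition 78 - 3q_D = 0 yields q_D = 26.
Then q_B = (320 - 3·26)/6 = 121/3.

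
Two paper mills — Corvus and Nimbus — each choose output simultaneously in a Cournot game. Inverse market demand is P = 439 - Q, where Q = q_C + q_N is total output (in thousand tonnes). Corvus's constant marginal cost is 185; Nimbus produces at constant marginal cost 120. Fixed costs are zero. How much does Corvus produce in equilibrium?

63

Corvus's profit: π_C = (439 - Q)q_C - (185q_C). Setting ∂π_C/∂q_C = 0: 254 - 2q_C - (q_N) = 0.
Nimbus's profit: π_N = (439 - Q)q_N - (120q_N). Setting ∂π_N/∂q_N = 0: 319 - 2q_N - (q_C) = 0.
So q_C = (254 - q_N)/2 and q_N = (319 - q_C)/2.
Solving the pair: q_C = 63, q_N = 128.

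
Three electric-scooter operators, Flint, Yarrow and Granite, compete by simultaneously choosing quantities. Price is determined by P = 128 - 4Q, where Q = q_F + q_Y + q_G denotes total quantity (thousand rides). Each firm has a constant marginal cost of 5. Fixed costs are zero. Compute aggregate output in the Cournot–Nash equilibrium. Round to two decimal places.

23.06

Each firm earns π_i = (128 - 4Q)q_i - 5q_i.
Setting ∂π_i/∂q_i = 0 with rivals' quantities fixed: 123 - 8q_i - 4·Σ_{j≠i} q_j = 0.
With identical firms every q_j equals q_i, so Σ_{j≠i} q_j = 2q_i and 123 = 16q_i, giving q_i = 123/16.
Total output Q = 123/16 + 123/16 + 123/16 = 369/16.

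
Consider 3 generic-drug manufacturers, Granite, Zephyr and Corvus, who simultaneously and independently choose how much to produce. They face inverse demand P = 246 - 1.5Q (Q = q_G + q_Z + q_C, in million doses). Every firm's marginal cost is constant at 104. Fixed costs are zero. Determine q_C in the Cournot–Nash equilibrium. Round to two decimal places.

Each firm earns π_i = (246 - 1.5Q)q_i - 104q_i.
First-order condition (treating rivals' output as given): 142 - 3q_i - (3/2)·Σ_{j≠i} q_j = 0.
By symmetry each firm produces the same amount; substituting Σ_{j≠i} q_j = 2q_i yields q_i = 142/6 = 71/3.

23.67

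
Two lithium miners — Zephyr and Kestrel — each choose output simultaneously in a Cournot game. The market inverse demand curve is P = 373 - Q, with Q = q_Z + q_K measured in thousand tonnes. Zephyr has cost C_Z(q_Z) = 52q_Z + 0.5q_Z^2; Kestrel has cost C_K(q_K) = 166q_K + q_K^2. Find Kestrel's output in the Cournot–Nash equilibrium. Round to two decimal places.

27.27

Zephyr's profit: π_Z = (373 - Q)q_Z - (52q_Z + (1/2)q_Z²). Setting ∂π_Z/∂q_Z = 0: 321 - 3q_Z - (q_K) = 0.
Kestrel's profit: π_K = (373 - Q)q_K - (166q_K + q_K²). Setting ∂π_K/∂q_K = 0: 207 - 4q_K - (q_Z) = 0.
Best responses: q_Z = (321 - q_K)/3, q_K = (207 - q_Z)/4.
Solving the pair: q_Z = 1077/11, q_K = 300/11.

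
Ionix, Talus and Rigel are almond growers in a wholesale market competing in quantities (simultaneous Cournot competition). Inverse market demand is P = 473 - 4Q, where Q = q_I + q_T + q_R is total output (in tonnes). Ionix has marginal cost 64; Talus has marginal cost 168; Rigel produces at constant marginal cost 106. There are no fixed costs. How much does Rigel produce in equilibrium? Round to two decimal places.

24.19

Ionix's profit: π_I = (473 - 4Q)q_I - (64q_I). Setting ∂π_I/∂q_I = 0: 409 - 8q_I - 4(q_T + q_R) = 0.
Talus's first-order condition: 305 - 8q_T - 4(q_I + q_R) = 0.
Rigel's first-order condition: 367 - 8q_R - 4(q_I + q_T) = 0.
Adding the 3 first-order conditions: 1081 − 16Q = 0, so Q = 1081/16.
Back-substituting: q_I = (409 − 1081/4)/4 = 555/16, q_T = (305 − 1081/4)/4 = 139/16, q_R = (367 − 1081/4)/4 = 387/16.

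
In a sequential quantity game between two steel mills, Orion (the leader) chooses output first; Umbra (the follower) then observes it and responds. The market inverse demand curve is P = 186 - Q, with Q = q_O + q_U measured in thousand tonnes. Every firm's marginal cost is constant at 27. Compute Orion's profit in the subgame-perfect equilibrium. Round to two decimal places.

3160.13

Solve by backward induction. Given q_O, the follower Umbra maximises π_U = (186 - q_O - q_U)q_U - 27q_U.
Follower FOC: 159 - q_O - 2q_U = 0, so q_U(q_O) = (159 - q_O)/2.
The leader anticipates this reaction. Substituting into P = 186 - Q gives P = 213/2 - (1/2)q_O, so π_O = (213/2 - (1/2)q_O)q_O - 27q_O.
Maximising: ∂π_O/∂q_O = 159/2 - q_O = 0, giving q_O = 159/2.
Then q_U = (159 - 159/2)/2 = 159/4.
Price P = 186 - 477/4 = 267/4.
Orion's profit: (267/4 - 27)·(159/2) = 3160.1250.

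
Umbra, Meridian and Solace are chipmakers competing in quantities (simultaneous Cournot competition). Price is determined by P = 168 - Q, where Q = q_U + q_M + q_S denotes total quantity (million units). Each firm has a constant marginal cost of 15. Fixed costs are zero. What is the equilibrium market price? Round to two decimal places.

A representative firm's profit is π_i = q_i(168 - Q) - 15q_i.
Setting ∂π_i/∂q_i = 0 with rivals' quantities fixed: 153 - 2q_i - Σ_{j≠i} q_j = 0.
By symmetry each firm produces the same amount; substituting Σ_{j≠i} q_j = 2q_i yields q_i = 153/4.
Total output Q = 459/4, so price P = 168 - 459/4 = 213/4.

53.25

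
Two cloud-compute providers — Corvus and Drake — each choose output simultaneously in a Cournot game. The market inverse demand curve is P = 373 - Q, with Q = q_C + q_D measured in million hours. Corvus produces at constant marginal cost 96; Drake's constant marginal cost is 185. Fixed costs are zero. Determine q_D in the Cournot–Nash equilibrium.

Corvus's profit: π_C = (373 - Q)q_C - (96q_C). Setting ∂π_C/∂q_C = 0: 277 - 2q_C - (q_D) = 0.
Drake's first-order condition: 188 - 2q_D - (q_C) = 0.
Best responses: q_C = (277 - q_D)/2, q_D = (188 - q_C)/2.
Substituting one into the other gives q_C = 122 and q_D = 33.

33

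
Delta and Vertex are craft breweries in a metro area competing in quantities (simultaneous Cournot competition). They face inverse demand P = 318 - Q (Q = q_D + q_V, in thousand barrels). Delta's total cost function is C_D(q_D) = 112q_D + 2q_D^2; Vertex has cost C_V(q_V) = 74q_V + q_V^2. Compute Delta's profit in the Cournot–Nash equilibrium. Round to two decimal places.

Delta's profit: π_D = (318 - Q)q_D - (112q_D + 2q_D²). Setting ∂π_D/∂q_D = 0: 206 - 6q_D - (q_V) = 0.
Vertex's first-order condition: 244 - 4q_V - (q_D) = 0.
So q_D = (206 - q_V)/6 and q_V = (244 - q_D)/4.
Solving the pair: q_D = 580/23, q_V = 1258/23.
Price P = 318 - 1838/23 = 238.0870.
Delta's profit: 238.0870·(580/23) - 112·(580/23) - 2(580/23)² = 1907.7505.

1907.75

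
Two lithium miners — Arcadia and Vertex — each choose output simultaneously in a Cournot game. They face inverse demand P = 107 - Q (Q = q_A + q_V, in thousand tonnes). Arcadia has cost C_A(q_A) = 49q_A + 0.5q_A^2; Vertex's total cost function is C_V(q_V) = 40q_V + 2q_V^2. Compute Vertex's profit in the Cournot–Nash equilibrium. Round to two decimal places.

Arcadia's profit: π_A = (107 - Q)q_A - (49q_A + (1/2)q_A²). Setting ∂π_A/∂q_A = 0: 58 - 3q_A - (q_V) = 0.
Vertex's first-order condition: 67 - 6q_V - (q_A) = 0.
So q_A = (58 - q_V)/3 and q_V = (67 - q_A)/6.
Substituting one into the other gives q_A = 281/17 and q_V = 143/17.
Price P = 107 - 424/17 = 1395/17.
Vertex's profit: (1395/17)·(143/17) - 40·(143/17) - 2(143/17)² = 212.2734.

212.27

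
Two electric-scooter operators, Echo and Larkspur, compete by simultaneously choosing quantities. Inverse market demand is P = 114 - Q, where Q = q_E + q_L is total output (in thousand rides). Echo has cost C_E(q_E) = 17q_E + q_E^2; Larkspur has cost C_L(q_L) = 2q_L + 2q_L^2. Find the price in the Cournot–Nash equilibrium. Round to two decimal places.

Echo's profit: π_E = (114 - Q)q_E - (17q_E + q_E²). Setting ∂π_E/∂q_E = 0: 97 - 4q_E - (q_L) = 0.
Larkspur's first-order condition: 112 - 6q_L - (q_E) = 0.
Rearranging gives the reaction functions q_E = (97 - q_L)/4 and q_L = (112 - q_E)/6.
Substituting one into the other gives q_E = 470/23 and q_L = 351/23.
Total output Q = 821/23, so price P = 114 - 821/23 = 1801/23.

78.30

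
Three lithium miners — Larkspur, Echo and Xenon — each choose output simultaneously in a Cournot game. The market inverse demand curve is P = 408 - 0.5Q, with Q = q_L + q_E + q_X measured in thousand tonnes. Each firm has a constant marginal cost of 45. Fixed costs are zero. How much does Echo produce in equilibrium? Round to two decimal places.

181.50

Each firm earns π_i = (408 - 0.5Q)q_i - 45q_i.
First-order condition (treating rivals' output as given): 363 - q_i - (1/2)·Σ_{j≠i} q_j = 0.
By symmetry each firm produces the same amount; substituting Σ_{j≠i} q_j = 2q_i yields q_i = 363/2.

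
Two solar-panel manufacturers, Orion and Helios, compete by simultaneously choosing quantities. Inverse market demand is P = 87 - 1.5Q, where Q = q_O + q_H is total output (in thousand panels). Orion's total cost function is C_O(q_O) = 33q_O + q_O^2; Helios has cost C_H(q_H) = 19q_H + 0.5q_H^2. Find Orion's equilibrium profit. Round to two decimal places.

103.12

Orion's profit: π_O = (87 - 1.5Q)q_O - (33q_O + q_O²). Setting ∂π_O/∂q_O = 0: 54 - 5q_O - (3/2)(q_H) = 0.
Helios's profit: π_H = (87 - 1.5Q)q_H - (19q_H + (1/2)q_H²). Setting ∂π_H/∂q_H = 0: 68 - 4q_H - (3/2)(q_O) = 0.
Best responses: q_O = (54 - (3/2)q_H)/5, q_H = (68 - (3/2)q_O)/4.
Substituting one into the other gives q_O = 456/71 and q_H = 1036/71.
Price P = 87 - (3/2)·(1492/71) = 55.4789.
Orion's profit: 55.4789·(456/71) - 33·(456/71) - (456/71)² = 103.1224.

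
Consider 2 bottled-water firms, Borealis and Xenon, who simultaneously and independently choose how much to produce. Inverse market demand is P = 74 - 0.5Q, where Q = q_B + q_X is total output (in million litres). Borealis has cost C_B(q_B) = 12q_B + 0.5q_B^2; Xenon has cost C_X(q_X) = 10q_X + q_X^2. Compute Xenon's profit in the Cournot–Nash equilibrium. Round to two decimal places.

Borealis's profit: π_B = (74 - 0.5Q)q_B - (12q_B + (1/2)q_B²). Setting ∂π_B/∂q_B = 0: 62 - 2q_B - (1/2)(q_X) = 0.
Xenon's first-order condition: 64 - 3q_X - (1/2)(q_B) = 0.
Best responses: q_B = (62 - (1/2)q_X)/2, q_X = (64 - (1/2)q_B)/3.
Substituting one into the other gives q_B = 616/23 and q_X = 388/23.
Price P = 74 - (1/2)·(1004/23) = 1200/23.
Xenon's profit: (1200/23)·(388/23) - 10·(388/23) - (388/23)² = 426.8733.

426.87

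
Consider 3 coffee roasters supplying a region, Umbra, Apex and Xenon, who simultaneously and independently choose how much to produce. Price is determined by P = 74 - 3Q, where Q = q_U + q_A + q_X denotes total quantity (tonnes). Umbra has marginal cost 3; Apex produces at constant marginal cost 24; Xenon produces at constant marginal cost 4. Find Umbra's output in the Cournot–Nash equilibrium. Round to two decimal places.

Umbra's profit: π_U = (74 - 3Q)q_U - (3q_U). Setting ∂π_U/∂q_U = 0: 71 - 6q_U - 3(q_A + q_X) = 0.
Apex's first-order condition: 50 - 6q_A - 3(q_U + q_X) = 0.
Xenon's first-order condition: 70 - 6q_X - 3(q_U + q_A) = 0.
Adding the 3 first-order conditions: 191 − 12Q = 0, so Q = 191/12.
Back-substituting: q_U = (71 − 191/4)/3 = 31/4, q_A = (50 − 191/4)/3 = 3/4, q_X = (70 − 191/4)/3 = 89/12.

7.75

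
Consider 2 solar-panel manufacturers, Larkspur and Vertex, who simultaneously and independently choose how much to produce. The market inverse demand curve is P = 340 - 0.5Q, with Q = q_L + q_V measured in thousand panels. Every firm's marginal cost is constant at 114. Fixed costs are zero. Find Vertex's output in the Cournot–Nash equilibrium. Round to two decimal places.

Each firm earns π_i = (340 - 0.5Q)q_i - 114q_i.
First-order condition (treating rivals' output as given): 226 - q_i - (1/2)q_j = 0.
By symmetry each firm produces the same amount; substituting q_j = q_i yields q_i = 226/(3/2) = 452/3.

150.67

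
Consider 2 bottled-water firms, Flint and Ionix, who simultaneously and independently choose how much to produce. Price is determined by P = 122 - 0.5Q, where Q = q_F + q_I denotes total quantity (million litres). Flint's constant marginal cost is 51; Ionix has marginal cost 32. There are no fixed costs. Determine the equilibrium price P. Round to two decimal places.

Flint's profit: π_F = (122 - 0.5Q)q_F - (51q_F). Setting ∂π_F/∂q_F = 0: 71 - q_F - (1/2)(q_I) = 0.
Ionix's profit: π_I = (122 - 0.5Q)q_I - (32q_I). Setting ∂π_I/∂q_I = 0: 90 - q_I - (1/2)(q_F) = 0.
Best responses: q_F = (71 - (1/2)q_I), q_I = (90 - (1/2)q_F).
Solving the pair: q_F = 104/3, q_I = 218/3.
Total output Q = 322/3, so price P = 122 - (1/2)·(322/3) = 205/3.

68.33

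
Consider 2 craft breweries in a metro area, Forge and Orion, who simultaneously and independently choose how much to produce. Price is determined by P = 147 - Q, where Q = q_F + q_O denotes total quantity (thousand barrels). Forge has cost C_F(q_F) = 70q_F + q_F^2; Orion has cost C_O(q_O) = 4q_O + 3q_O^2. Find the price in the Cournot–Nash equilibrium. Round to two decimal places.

Forge's profit: π_F = (147 - Q)q_F - (70q_F + q_F²). Setting ∂π_F/∂q_F = 0: 77 - 4q_F - (q_O) = 0.
Orion's profit: π_O = (147 - Q)q_O - (4q_O + 3q_O²). Setting ∂π_O/∂q_O = 0: 143 - 8q_O - (q_F) = 0.
Rearranging gives the reaction functions q_F = (77 - q_O)/4 and q_O = (143 - q_F)/8.
Substituting one into the other gives q_F = 473/31 and q_O = 495/31.
Total output Q = 968/31, so price P = 147 - 968/31 = 115.7742.

115.77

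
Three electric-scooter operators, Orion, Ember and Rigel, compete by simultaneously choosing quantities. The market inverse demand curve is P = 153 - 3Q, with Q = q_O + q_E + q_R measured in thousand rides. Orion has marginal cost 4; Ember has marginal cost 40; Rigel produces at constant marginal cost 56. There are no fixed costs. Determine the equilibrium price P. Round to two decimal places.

Orion's profit: π_O = (153 - 3Q)q_O - (4q_O). Setting ∂π_O/∂q_O = 0: 149 - 6q_O - 3(q_E + q_R) = 0.
Ember's profit: π_E = (153 - 3Q)q_E - (40q_E). Setting ∂π_E/∂q_E = 0: 113 - 6q_E - 3(q_O + q_R) = 0.
Rigel's profit: π_R = (153 - 3Q)q_R - (56q_R). Setting ∂π_R/∂q_R = 0: 97 - 6q_R - 3(q_O + q_E) = 0.
Adding the 3 conditions: 359 − 6Q − 6Q = 0, i.e. Q = 359/12.
Back-substituting: q_O = (149 − 359/4)/3 = 79/4, q_E = (113 − 359/4)/3 = 31/4, q_R = (97 − 359/4)/3 = 29/12.
Total output Q = 359/12, so price P = 153 - 3·(359/12) = 253/4.

63.25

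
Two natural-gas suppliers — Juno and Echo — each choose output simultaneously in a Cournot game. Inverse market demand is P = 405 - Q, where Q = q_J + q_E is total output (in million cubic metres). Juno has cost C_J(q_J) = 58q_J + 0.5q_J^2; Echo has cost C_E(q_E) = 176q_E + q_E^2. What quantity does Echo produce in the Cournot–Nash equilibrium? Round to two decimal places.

30.91

Juno's profit: π_J = (405 - Q)q_J - (58q_J + (1/2)q_J²). Setting ∂π_J/∂q_J = 0: 347 - 3q_J - (q_E) = 0.
Echo's first-order condition: 229 - 4q_E - (q_J) = 0.
Best responses: q_J = (347 - q_E)/3, q_E = (229 - q_J)/4.
Substituting one into the other gives q_J = 1159/11 and q_E = 340/11.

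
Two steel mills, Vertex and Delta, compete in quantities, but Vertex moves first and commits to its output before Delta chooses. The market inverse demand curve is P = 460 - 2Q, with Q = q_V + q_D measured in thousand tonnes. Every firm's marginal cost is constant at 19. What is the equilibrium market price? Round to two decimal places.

129.25

The follower Delta best-responds to any q_V: π_D = (460 - 2Q)q_D - 19q_D.
Follower FOC: 441 - 2q_V - 4q_D = 0, so q_D(q_V) = (441 - 2q_V)/4.
The leader anticipates this reaction. Substituting into P = 460 - 2Q gives P = 479/2 - q_V, so π_V = (479/2 - q_V)q_V - 19q_V.
Leader FOC: 441/2 - 2q_V = 0, so q_V = 441/4.
Then q_D = (441 - 2·(441/4))/4 = 441/8.
Total output Q = 1323/8, so price P = 460 - 2·(1323/8) = 517/4.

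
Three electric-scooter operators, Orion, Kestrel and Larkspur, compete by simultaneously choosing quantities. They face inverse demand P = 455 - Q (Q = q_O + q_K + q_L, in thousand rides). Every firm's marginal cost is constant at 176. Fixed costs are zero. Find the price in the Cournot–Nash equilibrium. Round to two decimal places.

245.75

A representative firm's profit is π_i = q_i(455 - Q) - 176q_i.
Setting ∂π_i/∂q_i = 0 with rivals' quantities fixed: 279 - 2q_i - Σ_{j≠i} q_j = 0.
By symmetry each firm produces the same amount; substituting Σ_{j≠i} q_j = 2q_i yields q_i = 279/4.
Total output Q = 837/4, so price P = 455 - 837/4 = 983/4.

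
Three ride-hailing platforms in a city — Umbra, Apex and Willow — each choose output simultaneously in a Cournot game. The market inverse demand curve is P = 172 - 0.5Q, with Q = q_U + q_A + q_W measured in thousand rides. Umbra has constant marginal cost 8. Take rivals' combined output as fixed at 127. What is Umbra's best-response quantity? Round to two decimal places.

100.50

With rivals' combined output fixed at 127, Umbra's profit is π_U = (172 - (1/2)·127 - (1/2)q_U)q_U - (8q_U) = (217/2 - (1/2)q_U)q_U - (8q_U).
∂π_U/∂q_U = 201/2 - q_U = 0, so q_U = 201/2.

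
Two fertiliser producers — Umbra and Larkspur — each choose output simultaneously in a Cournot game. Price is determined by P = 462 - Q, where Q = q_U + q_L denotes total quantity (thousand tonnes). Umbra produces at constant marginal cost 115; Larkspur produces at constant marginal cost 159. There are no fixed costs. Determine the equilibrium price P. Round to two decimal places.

Umbra's profit: π_U = (462 - Q)q_U - (115q_U). Setting ∂π_U/∂q_U = 0: 347 - 2q_U - (q_L) = 0.
Larkspur's first-order condition: 303 - 2q_L - (q_U) = 0.
Best responses: q_U = (347 - q_L)/2, q_L = (303 - q_U)/2.
Solving the pair: q_U = 391/3, q_L = 259/3.
Total output Q = 650/3, so price P = 462 - 650/3 = 736/3.

245.33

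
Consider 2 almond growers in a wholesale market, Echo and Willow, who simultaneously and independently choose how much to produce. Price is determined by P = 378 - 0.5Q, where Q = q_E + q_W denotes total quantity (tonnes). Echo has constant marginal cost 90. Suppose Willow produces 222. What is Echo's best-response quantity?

177

With the rival's output fixed at 222, Echo's profit is π_E = (378 - (1/2)·222 - (1/2)q_E)q_E - (90q_E) = (267 - (1/2)q_E)q_E - (90q_E).
∂π_E/∂q_E = 177 - q_E = 0, so q_E = 177.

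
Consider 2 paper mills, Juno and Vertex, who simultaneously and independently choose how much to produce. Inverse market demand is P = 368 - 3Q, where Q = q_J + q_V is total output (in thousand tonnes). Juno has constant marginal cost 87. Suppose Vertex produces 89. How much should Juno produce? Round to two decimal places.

2.33

With the rival's output fixed at 89, Juno's profit is π_J = (368 - 3·89 - 3q_J)q_J - (87q_J) = (101 - 3q_J)q_J - (87q_J).
∂π_J/∂q_J = 14 - 6q_J = 0, so q_J = 7/3.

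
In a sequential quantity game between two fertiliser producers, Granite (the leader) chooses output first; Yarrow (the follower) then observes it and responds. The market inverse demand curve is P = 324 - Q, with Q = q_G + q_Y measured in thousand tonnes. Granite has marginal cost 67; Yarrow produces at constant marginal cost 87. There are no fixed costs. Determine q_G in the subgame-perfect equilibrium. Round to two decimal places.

138.50

Solve by backward induction. Given q_G, the follower Yarrow maximises π_Y = (324 - q_G - q_Y)q_Y - 87q_Y.
∂π_Y/∂q_Y = 237 - q_G - 2q_Y = 0 gives the reaction function q_Y = (237 - q_G)/2.
Granite substitutes q_Y(q_G) into its own profit: π_G = q_G(324 - q_G - (237 - q_G)/2) - 67q_G = (411/2 - (1/2)q_G)q_G - 67q_G.
The leader's first-order condition 277/2 - q_G = 0 yields q_G = 277/2.
Then q_Y = (237 - 277/2)/2 = 197/4.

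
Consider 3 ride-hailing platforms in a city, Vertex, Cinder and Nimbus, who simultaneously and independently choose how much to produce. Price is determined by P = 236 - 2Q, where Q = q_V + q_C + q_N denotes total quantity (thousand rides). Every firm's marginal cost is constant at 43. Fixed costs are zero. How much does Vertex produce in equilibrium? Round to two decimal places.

A representative firm's profit is π_i = q_i(236 - 2Q) - 43q_i.
First-order condition (treating rivals' output as given): 193 - 4q_i - 2·Σ_{j≠i} q_j = 0.
By symmetry each firm produces the same amount; substituting Σ_{j≠i} q_j = 2q_i yields q_i = 193/8.

24.13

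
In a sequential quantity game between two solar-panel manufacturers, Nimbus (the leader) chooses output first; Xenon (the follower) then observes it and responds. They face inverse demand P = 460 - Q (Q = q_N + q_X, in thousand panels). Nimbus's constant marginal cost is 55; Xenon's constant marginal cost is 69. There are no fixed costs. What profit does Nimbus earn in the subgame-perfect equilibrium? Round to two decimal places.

21945.13

The follower Xenon best-responds to any q_N: π_X = (460 - Q)q_X - 69q_X.
Follower FOC: 391 - q_N - 2q_X = 0, so q_X(q_N) = (391 - q_N)/2.
Nimbus substitutes q_X(q_N) into its own profit: π_N = q_N(460 - q_N - (391 - q_N)/2) - 55q_N = (529/2 - (1/2)q_N)q_N - 55q_N.
Maximising: ∂π_N/∂q_N = 419/2 - q_N = 0, giving q_N = 419/2.
Then q_X = (391 - 419/2)/2 = 363/4.
Price P = 460 - 1201/4 = 639/4.
Nimbus's profit: (639/4 - 55)·(419/2) = 21945.1250.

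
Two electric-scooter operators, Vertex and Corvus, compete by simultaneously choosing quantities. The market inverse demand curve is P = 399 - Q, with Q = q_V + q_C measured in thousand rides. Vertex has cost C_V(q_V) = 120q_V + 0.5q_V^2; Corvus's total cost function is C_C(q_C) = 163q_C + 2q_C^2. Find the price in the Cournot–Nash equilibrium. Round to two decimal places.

Vertex's profit: π_V = (399 - Q)q_V - (120q_V + (1/2)q_V²). Setting ∂π_V/∂q_V = 0: 279 - 3q_V - (q_C) = 0.
Corvus's profit: π_C = (399 - Q)q_C - (163q_C + 2q_C²). Setting ∂π_C/∂q_C = 0: 236 - 6q_C - (q_V) = 0.
Rearranging gives the reaction functions q_V = (279 - q_C)/3 and q_C = (236 - q_V)/6.
Substituting one into the other gives q_V = 1438/17 and q_C = 429/17.
Total output Q = 1867/17, so price P = 399 - 1867/17 = 289.1765.

289.18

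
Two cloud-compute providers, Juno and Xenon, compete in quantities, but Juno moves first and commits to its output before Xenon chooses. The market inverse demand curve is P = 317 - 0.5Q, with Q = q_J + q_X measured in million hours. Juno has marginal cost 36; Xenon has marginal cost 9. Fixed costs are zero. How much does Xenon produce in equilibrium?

Solve by backward induction. Given q_J, the follower Xenon maximises π_X = (317 - (1/2)q_J - (1/2)q_X)q_X - 9q_X.
Follower FOC: 308 - (1/2)q_J - q_X = 0, so q_X(q_J) = (308 - (1/2)q_J).
The leader anticipates this reaction. Substituting into P = 317 - 0.5Q gives P = 163 - (1/4)q_J, so π_J = (163 - (1/4)q_J)q_J - 36q_J.
The leader's first-order condition 127 - (1/2)q_J = 0 yields q_J = 254.
Then q_X = (308 - (1/2)·254) = 181.

181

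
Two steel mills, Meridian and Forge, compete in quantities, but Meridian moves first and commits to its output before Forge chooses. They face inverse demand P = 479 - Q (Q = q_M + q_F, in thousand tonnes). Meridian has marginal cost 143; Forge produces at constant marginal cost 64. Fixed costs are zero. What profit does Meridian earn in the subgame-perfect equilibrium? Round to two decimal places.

Solve by backward induction. Given q_M, the follower Forge maximises π_F = (479 - q_M - q_F)q_F - 64q_F.
Setting the follower's marginal profit to zero, 415 - q_M - 2q_F = 0, i.e. q_F = (415 - q_M)/2.
Meridian substitutes q_F(q_M) into its own profit: π_M = q_M(479 - q_M - (415 - q_M)/2) - 143q_M = (543/2 - (1/2)q_M)q_M - 143q_M.
The leader's first-order condition 257/2 - q_M = 0 yields q_M = 257/2.
Then q_F = (415 - 257/2)/2 = 573/4.
Price P = 479 - 1087/4 = 829/4.
Meridian's profit: (829/4 - 143)·(257/2) = 8256.1250.

8256.13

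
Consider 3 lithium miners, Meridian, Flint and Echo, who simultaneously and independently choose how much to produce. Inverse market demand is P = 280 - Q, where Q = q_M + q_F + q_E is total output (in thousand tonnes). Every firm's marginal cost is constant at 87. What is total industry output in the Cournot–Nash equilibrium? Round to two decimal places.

144.75

A representative firm's profit is π_i = q_i(280 - Q) - 87q_i.
Setting ∂π_i/∂q_i = 0 with rivals' quantities fixed: 193 - 2q_i - Σ_{j≠i} q_j = 0.
With identical firms every q_j equals q_i, so Σ_{j≠i} q_j = 2q_i and 193 = 4q_i, giving q_i = 193/4.
Total output Q = 193/4 + 193/4 + 193/4 = 579/4.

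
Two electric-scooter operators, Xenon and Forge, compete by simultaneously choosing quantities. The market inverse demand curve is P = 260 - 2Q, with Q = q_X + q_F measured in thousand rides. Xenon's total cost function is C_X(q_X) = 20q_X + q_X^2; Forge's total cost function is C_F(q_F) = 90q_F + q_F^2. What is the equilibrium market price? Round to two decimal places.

157.50

Xenon's profit: π_X = (260 - 2Q)q_X - (20q_X + q_X²). Setting ∂π_X/∂q_X = 0: 240 - 6q_X - 2(q_F) = 0.
Forge's first-order condition: 170 - 6q_F - 2(q_X) = 0.
Best responses: q_X = (240 - 2q_F)/6, q_F = (170 - 2q_X)/6.
Substituting one into the other gives q_X = 275/8 and q_F = 135/8.
Total output Q = 205/4, so price P = 260 - 2·(205/4) = 315/2.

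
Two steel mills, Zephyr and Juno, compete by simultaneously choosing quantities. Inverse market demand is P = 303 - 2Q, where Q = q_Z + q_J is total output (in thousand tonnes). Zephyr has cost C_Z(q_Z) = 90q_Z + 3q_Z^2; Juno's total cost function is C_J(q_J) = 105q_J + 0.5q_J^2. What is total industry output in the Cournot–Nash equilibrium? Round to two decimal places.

Zephyr's profit: π_Z = (303 - 2Q)q_Z - (90q_Z + 3q_Z²). Setting ∂π_Z/∂q_Z = 0: 213 - 10q_Z - 2(q_J) = 0.
Juno's profit: π_J = (303 - 2Q)q_J - (105q_J + (1/2)q_J²). Setting ∂π_J/∂q_J = 0: 198 - 5q_J - 2(q_Z) = 0.
Rearranging gives the reaction functions q_Z = (213 - 2q_J)/10 and q_J = (198 - 2q_Z)/5.
Substituting one into the other gives q_Z = 669/46 and q_J = 777/23.
Total output Q = 669/46 + 777/23 = 48.3261.

48.33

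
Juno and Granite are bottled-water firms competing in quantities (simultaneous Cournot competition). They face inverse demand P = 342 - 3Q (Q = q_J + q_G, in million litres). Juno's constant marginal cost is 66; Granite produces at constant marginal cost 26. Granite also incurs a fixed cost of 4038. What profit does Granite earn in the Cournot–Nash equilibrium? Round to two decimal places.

655.93

Juno's profit: π_J = (342 - 3Q)q_J - (66q_J). Setting ∂π_J/∂q_J = 0: 276 - 6q_J - 3(q_G) = 0.
Granite's first-order condition: 316 - 6q_G - 3(q_J) = 0.
Rearranging gives the reaction functions q_J = (276 - 3q_G)/6 and q_G = (316 - 3q_J)/6.
Substituting one into the other gives q_J = 236/9 and q_G = 356/9.
Price P = 342 - 3·(592/9) = 434/3.
Granite's profit: (434/3 - 26)·(356/9) - 4038 = 655.9259.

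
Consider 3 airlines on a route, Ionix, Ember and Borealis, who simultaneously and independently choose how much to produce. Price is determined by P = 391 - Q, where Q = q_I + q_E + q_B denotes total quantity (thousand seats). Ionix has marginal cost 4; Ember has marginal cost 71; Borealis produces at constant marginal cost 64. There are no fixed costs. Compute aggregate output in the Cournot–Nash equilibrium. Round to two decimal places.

258.50

Ionix's profit: π_I = (391 - Q)q_I - (4q_I). Setting ∂π_I/∂q_I = 0: 387 - 2q_I - (q_E + q_B) = 0.
Ember's first-order condition: 320 - 2q_E - (q_I + q_B) = 0.
Borealis's first-order condition: 327 - 2q_B - (q_I + q_E) = 0.
Adding the 3 conditions: 1034 − 2Q − 2Q = 0, i.e. Q = 517/2.
Back-substituting: q_I = (387 − 517/2) = 257/2, q_E = (320 − 517/2) = 123/2, q_B = (327 − 517/2) = 137/2.
Total output Q = 257/2 + 123/2 + 137/2 = 517/2.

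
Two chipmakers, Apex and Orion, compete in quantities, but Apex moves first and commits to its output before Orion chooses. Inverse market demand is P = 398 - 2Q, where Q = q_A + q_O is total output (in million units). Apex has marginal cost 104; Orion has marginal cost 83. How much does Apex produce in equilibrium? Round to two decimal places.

68.25

The follower Orion best-responds to any q_A: π_O = (398 - 2Q)q_O - 83q_O.
Follower FOC: 315 - 2q_A - 4q_O = 0, so q_O(q_A) = (315 - 2q_A)/4.
The leader anticipates this reaction. Substituting into P = 398 - 2Q gives P = 481/2 - q_A, so π_A = (481/2 - q_A)q_A - 104q_A.
The leader's first-order condition 273/2 - 2q_A = 0 yields q_A = 273/4.
Then q_O = (315 - 2·(273/4))/4 = 357/8.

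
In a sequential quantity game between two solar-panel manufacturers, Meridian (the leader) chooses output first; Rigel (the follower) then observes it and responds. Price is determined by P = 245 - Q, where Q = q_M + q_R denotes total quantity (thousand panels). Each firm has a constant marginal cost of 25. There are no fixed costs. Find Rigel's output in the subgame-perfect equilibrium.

55

Solve by backward induction. Given q_M, the follower Rigel maximises π_R = (245 - q_M - q_R)q_R - 25q_R.
Follower FOC: 220 - q_M - 2q_R = 0, so q_R(q_M) = (220 - q_M)/2.
The leader anticipates this reaction. Substituting into P = 245 - Q gives P = 135 - (1/2)q_M, so π_M = (135 - (1/2)q_M)q_M - 25q_M.
The leader's first-order condition 110 - q_M = 0 yields q_M = 110.
Then q_R = (220 - 110)/2 = 55.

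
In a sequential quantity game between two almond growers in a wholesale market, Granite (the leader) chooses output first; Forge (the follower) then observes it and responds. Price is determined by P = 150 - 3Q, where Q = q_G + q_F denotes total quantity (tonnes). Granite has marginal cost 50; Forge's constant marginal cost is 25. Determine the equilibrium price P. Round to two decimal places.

The follower Forge best-responds to any q_G: π_F = (150 - 3Q)q_F - 25q_F.
Follower FOC: 125 - 3q_G - 6q_F = 0, so q_F(q_G) = (125 - 3q_G)/6.
The leader anticipates this reaction. Substituting into P = 150 - 3Q gives P = 175/2 - (3/2)q_G, so π_G = (175/2 - (3/2)q_G)q_G - 50q_G.
Maximising: ∂π_G/∂q_G = 75/2 - 3q_G = 0, giving q_G = 25/2.
Then q_F = (125 - 3·(25/2))/6 = 175/12.
Total output Q = 325/12, so price P = 150 - 3·(325/12) = 275/4.

68.75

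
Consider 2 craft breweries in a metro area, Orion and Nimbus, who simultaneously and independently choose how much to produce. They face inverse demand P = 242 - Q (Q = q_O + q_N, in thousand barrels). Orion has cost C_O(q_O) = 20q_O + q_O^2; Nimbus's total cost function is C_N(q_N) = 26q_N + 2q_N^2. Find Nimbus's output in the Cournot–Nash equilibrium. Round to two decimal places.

Orion's profit: π_O = (242 - Q)q_O - (20q_O + q_O²). Setting ∂π_O/∂q_O = 0: 222 - 4q_O - (q_N) = 0.
Nimbus's profit: π_N = (242 - Q)q_N - (26q_N + 2q_N²). Setting ∂π_N/∂q_N = 0: 216 - 6q_N - (q_O) = 0.
Rearranging gives the reaction functions q_O = (222 - q_N)/4 and q_N = (216 - q_O)/6.
Solving the pair: q_O = 1116/23, q_N = 642/23.

27.91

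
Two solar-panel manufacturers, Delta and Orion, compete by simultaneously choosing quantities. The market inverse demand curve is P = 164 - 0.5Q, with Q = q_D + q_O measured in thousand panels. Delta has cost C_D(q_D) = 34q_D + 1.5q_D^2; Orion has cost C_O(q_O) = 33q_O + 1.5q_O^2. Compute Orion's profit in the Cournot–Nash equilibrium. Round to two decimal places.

Delta's profit: π_D = (164 - 0.5Q)q_D - (34q_D + (3/2)q_D²). Setting ∂π_D/∂q_D = 0: 130 - 4q_D - (1/2)(q_O) = 0.
Orion's profit: π_O = (164 - 0.5Q)q_O - (33q_O + (3/2)q_O²). Setting ∂π_O/∂q_O = 0: 131 - 4q_O - (1/2)(q_D) = 0.
Rearranging gives the reaction functions q_D = (130 - (1/2)q_O)/4 and q_O = (131 - (1/2)q_D)/4.
Substituting one into the other gives q_D = 202/7 and q_O = 204/7.
Price P = 164 - (1/2)·58 = 135.
Orion's profit: 135·(204/7) - 33·(204/7) - (3/2)(204/7)² = 1698.6122.

1698.61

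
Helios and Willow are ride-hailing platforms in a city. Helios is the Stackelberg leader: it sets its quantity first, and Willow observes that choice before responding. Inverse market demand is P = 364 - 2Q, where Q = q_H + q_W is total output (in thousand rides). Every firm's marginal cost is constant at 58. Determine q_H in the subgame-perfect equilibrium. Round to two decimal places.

76.50

The follower Willow best-responds to any q_H: π_W = (364 - 2Q)q_W - 58q_W.
Follower FOC: 306 - 2q_H - 4q_W = 0, so q_W(q_H) = (306 - 2q_H)/4.
Helios substitutes q_W(q_H) into its own profit: π_H = q_H(364 - 2q_H - (306 - 2q_H)/2) - 58q_H = (211 - q_H)q_H - 58q_H.
Leader FOC: 153 - 2q_H = 0, so q_H = 153/2.
Then q_W = (306 - 2·(153/2))/4 = 153/4.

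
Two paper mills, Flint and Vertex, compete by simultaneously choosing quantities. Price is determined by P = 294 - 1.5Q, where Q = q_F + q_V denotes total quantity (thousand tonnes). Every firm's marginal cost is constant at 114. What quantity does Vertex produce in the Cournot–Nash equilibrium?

40

Each firm earns π_i = (294 - 1.5Q)q_i - 114q_i.
Setting ∂π_i/∂q_i = 0 with rivals' quantities fixed: 180 - 3q_i - (3/2)q_j = 0.
By symmetry each firm produces the same amount; substituting q_j = q_i yields q_i = 180/(9/2) = 40.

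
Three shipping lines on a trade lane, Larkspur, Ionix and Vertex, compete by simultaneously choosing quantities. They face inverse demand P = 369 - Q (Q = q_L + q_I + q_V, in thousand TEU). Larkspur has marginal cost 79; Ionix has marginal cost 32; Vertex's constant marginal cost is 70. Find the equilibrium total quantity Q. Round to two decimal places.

231.50

Larkspur's profit: π_L = (369 - Q)q_L - (79q_L). Setting ∂π_L/∂q_L = 0: 290 - 2q_L - (q_I + q_V) = 0.
Ionix's profit: π_I = (369 - Q)q_I - (32q_I). Setting ∂π_I/∂q_I = 0: 337 - 2q_I - (q_L + q_V) = 0.
Vertex's first-order condition: 299 - 2q_V - (q_L + q_I) = 0.
Adding the 3 first-order conditions: 926 − 4Q = 0, so Q = 463/2.
Back-substituting: q_L = (290 − 463/2) = 117/2, q_I = (337 − 463/2) = 211/2, q_V = (299 − 463/2) = 135/2.
Total output Q = 117/2 + 211/2 + 135/2 = 463/2.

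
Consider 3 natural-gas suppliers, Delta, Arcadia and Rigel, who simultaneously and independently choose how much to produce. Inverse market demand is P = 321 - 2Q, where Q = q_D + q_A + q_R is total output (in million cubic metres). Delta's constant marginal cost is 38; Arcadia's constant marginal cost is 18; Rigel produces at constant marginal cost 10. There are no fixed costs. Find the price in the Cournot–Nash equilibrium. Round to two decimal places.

Delta's profit: π_D = (321 - 2Q)q_D - (38q_D). Setting ∂π_D/∂q_D = 0: 283 - 4q_D - 2(q_A + q_R) = 0.
Arcadia's first-order condition: 303 - 4q_A - 2(q_D + q_R) = 0.
Rigel's profit: π_R = (321 - 2Q)q_R - (10q_R). Setting ∂π_R/∂q_R = 0: 311 - 4q_R - 2(q_D + q_A) = 0.
Adding the 3 first-order conditions: 897 − 8Q = 0, so Q = 897/8.
Back-substituting: q_D = (283 − 897/4)/2 = 235/8, q_A = (303 − 897/4)/2 = 315/8, q_R = (311 − 897/4)/2 = 347/8.
Total output Q = 897/8, so price P = 321 - 2·(897/8) = 387/4.

96.75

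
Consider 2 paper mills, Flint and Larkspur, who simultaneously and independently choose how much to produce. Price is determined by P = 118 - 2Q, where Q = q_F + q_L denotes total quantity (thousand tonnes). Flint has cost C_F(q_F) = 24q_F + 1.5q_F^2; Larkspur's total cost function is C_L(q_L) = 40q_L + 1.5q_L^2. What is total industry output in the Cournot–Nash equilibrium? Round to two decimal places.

19.11

Flint's profit: π_F = (118 - 2Q)q_F - (24q_F + (3/2)q_F²). Setting ∂π_F/∂q_F = 0: 94 - 7q_F - 2(q_L) = 0.
Larkspur's profit: π_L = (118 - 2Q)q_L - (40q_L + (3/2)q_L²). Setting ∂π_L/∂q_L = 0: 78 - 7q_L - 2(q_F) = 0.
So q_F = (94 - 2q_L)/7 and q_L = (78 - 2q_F)/7.
Substituting one into the other gives q_F = 502/45 and q_L = 358/45.
Total output Q = 502/45 + 358/45 = 172/9.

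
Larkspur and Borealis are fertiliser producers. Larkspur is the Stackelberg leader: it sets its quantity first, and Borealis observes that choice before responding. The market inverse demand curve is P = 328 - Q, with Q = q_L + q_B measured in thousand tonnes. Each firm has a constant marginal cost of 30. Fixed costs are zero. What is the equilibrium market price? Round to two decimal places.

Solve by backward induction. Given q_L, the follower Borealis maximises π_B = (328 - q_L - q_B)q_B - 30q_B.
∂π_B/∂q_B = 298 - q_L - 2q_B = 0 gives the reaction function q_B = (298 - q_L)/2.
The leader anticipates this reaction. Substituting into P = 328 - Q gives P = 179 - (1/2)q_L, so π_L = (179 - (1/2)q_L)q_L - 30q_L.
Leader FOC: 149 - q_L = 0, so q_L = 149.
Then q_B = (298 - 149)/2 = 149/2.
Total output Q = 447/2, so price P = 328 - 447/2 = 209/2.

104.50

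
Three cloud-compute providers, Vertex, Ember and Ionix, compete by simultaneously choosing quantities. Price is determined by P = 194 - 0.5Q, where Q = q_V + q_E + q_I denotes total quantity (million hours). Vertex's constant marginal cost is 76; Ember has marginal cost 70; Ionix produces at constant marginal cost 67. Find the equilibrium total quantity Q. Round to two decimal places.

Vertex's profit: π_V = (194 - 0.5Q)q_V - (76q_V). Setting ∂π_V/∂q_V = 0: 118 - q_V - (1/2)(q_E + q_I) = 0.
Ember's first-order condition: 124 - q_E - (1/2)(q_V + q_I) = 0.
Ionix's first-order condition: 127 - q_I - (1/2)(q_V + q_E) = 0.
Adding the 3 conditions: 369 − Q − Q = 0, i.e. Q = 369/2.
Back-substituting: q_V = (118 − 369/4)/(1/2) = 103/2, q_E = (124 − 369/4)/(1/2) = 127/2, q_I = (127 − 369/4)/(1/2) = 139/2.
Total output Q = 103/2 + 127/2 + 139/2 = 369/2.

184.50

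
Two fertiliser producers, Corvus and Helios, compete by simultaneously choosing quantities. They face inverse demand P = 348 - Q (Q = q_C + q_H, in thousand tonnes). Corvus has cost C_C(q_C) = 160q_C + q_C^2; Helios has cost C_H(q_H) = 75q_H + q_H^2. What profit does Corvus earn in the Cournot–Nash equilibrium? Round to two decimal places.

2039.48

Corvus's profit: π_C = (348 - Q)q_C - (160q_C + q_C²). Setting ∂π_C/∂q_C = 0: 188 - 4q_C - (q_H) = 0.
Helios's first-order condition: 273 - 4q_H - (q_C) = 0.
Rearranging gives the reaction functions q_C = (188 - q_H)/4 and q_H = (273 - q_C)/4.
Substituting one into the other gives q_C = 479/15 and q_H = 904/15.
Price P = 348 - 461/5 = 1279/5.
Corvus's profit: (1279/5)·(479/15) - 160·(479/15) - (479/15)² = 2039.4756.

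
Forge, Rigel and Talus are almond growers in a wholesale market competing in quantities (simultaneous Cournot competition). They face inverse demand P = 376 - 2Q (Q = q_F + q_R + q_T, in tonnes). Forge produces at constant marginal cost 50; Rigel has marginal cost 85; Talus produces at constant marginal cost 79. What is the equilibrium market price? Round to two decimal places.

Forge's profit: π_F = (376 - 2Q)q_F - (50q_F). Setting ∂π_F/∂q_F = 0: 326 - 4q_F - 2(q_R + q_T) = 0.
Rigel's profit: π_R = (376 - 2Q)q_R - (85q_R). Setting ∂π_R/∂q_R = 0: 291 - 4q_R - 2(q_F + q_T) = 0.
Talus's profit: π_T = (376 - 2Q)q_T - (79q_T). Setting ∂π_T/∂q_T = 0: 297 - 4q_T - 2(q_F + q_R) = 0.
Adding the 3 conditions: 914 − 4Q − 4Q = 0, i.e. Q = 457/4.
Back-substituting: q_F = (326 − 457/2)/2 = 195/4, q_R = (291 − 457/2)/2 = 125/4, q_T = (297 − 457/2)/2 = 137/4.
Total output Q = 457/4, so price P = 376 - 2·(457/4) = 295/2.

147.50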